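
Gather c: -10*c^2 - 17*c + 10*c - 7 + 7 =-10*c^2 - 7*c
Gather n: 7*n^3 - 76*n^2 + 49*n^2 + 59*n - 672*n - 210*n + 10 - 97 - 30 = 7*n^3 - 27*n^2 - 823*n - 117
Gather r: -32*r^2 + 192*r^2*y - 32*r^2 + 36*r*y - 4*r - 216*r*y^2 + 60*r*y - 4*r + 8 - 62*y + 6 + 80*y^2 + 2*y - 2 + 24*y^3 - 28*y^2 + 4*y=r^2*(192*y - 64) + r*(-216*y^2 + 96*y - 8) + 24*y^3 + 52*y^2 - 56*y + 12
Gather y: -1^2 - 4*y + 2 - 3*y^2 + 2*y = -3*y^2 - 2*y + 1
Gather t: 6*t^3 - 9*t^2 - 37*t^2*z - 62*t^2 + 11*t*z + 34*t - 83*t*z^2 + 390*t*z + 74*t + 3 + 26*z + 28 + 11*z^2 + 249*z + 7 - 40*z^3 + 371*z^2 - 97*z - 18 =6*t^3 + t^2*(-37*z - 71) + t*(-83*z^2 + 401*z + 108) - 40*z^3 + 382*z^2 + 178*z + 20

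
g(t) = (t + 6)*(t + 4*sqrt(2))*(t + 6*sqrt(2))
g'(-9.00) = 13.29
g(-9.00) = -5.16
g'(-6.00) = -0.85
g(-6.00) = 0.00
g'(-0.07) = 130.05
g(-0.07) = 278.80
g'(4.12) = 349.75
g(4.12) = 1247.19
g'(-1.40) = 82.33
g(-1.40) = 138.74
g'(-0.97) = 96.60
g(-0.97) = 177.17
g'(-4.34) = 14.53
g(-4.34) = 9.06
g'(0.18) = 140.20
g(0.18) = 312.57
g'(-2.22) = 58.21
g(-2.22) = 81.39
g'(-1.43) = 81.38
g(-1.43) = 136.28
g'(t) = (t + 6)*(t + 4*sqrt(2)) + (t + 6)*(t + 6*sqrt(2)) + (t + 4*sqrt(2))*(t + 6*sqrt(2)) = 3*t^2 + 12*t + 20*sqrt(2)*t + 48 + 60*sqrt(2)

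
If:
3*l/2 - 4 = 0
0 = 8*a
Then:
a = 0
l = 8/3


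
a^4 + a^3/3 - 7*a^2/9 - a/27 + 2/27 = (a - 2/3)*(a - 1/3)*(a + 1/3)*(a + 1)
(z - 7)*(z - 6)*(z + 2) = z^3 - 11*z^2 + 16*z + 84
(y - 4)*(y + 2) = y^2 - 2*y - 8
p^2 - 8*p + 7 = (p - 7)*(p - 1)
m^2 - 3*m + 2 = (m - 2)*(m - 1)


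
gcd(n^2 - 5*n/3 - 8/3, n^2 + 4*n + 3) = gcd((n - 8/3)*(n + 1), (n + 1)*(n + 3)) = n + 1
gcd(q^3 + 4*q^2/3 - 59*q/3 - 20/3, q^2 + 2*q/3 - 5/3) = 1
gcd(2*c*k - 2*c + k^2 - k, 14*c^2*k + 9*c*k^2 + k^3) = 2*c + k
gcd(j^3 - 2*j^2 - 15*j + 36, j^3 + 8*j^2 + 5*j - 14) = 1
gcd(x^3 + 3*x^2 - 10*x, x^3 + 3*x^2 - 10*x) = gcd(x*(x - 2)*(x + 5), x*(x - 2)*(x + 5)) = x^3 + 3*x^2 - 10*x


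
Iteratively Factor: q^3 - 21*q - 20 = (q - 5)*(q^2 + 5*q + 4) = (q - 5)*(q + 4)*(q + 1)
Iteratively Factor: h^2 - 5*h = (h - 5)*(h)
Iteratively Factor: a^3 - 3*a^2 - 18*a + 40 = (a - 2)*(a^2 - a - 20) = (a - 5)*(a - 2)*(a + 4)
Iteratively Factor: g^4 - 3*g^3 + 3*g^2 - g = (g - 1)*(g^3 - 2*g^2 + g) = g*(g - 1)*(g^2 - 2*g + 1) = g*(g - 1)^2*(g - 1)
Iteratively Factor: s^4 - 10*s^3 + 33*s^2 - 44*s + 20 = (s - 5)*(s^3 - 5*s^2 + 8*s - 4) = (s - 5)*(s - 2)*(s^2 - 3*s + 2) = (s - 5)*(s - 2)*(s - 1)*(s - 2)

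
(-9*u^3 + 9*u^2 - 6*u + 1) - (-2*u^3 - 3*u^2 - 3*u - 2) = -7*u^3 + 12*u^2 - 3*u + 3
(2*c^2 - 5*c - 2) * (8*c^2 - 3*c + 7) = 16*c^4 - 46*c^3 + 13*c^2 - 29*c - 14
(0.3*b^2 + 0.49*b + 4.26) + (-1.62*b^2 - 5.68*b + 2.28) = -1.32*b^2 - 5.19*b + 6.54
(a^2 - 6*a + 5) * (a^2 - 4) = a^4 - 6*a^3 + a^2 + 24*a - 20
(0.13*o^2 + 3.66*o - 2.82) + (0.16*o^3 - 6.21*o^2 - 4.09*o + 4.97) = 0.16*o^3 - 6.08*o^2 - 0.43*o + 2.15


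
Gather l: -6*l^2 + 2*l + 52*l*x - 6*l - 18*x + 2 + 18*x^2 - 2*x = -6*l^2 + l*(52*x - 4) + 18*x^2 - 20*x + 2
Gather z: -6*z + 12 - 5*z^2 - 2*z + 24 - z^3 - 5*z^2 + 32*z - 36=-z^3 - 10*z^2 + 24*z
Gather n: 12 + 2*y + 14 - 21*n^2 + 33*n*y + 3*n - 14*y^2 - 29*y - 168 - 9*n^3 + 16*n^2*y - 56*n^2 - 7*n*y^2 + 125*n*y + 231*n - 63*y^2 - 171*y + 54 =-9*n^3 + n^2*(16*y - 77) + n*(-7*y^2 + 158*y + 234) - 77*y^2 - 198*y - 88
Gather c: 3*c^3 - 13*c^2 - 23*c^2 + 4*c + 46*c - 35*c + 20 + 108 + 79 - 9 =3*c^3 - 36*c^2 + 15*c + 198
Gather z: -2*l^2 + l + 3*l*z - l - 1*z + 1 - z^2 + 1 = -2*l^2 - z^2 + z*(3*l - 1) + 2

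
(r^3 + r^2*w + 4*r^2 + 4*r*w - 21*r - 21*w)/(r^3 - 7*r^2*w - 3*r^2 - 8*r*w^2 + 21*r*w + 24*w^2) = (r + 7)/(r - 8*w)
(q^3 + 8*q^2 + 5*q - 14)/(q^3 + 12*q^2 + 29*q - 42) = (q + 2)/(q + 6)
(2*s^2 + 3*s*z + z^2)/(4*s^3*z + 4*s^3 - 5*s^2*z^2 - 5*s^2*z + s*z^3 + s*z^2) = (2*s^2 + 3*s*z + z^2)/(s*(4*s^2*z + 4*s^2 - 5*s*z^2 - 5*s*z + z^3 + z^2))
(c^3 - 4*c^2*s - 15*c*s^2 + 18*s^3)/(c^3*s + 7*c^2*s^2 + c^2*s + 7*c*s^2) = (c^3 - 4*c^2*s - 15*c*s^2 + 18*s^3)/(c*s*(c^2 + 7*c*s + c + 7*s))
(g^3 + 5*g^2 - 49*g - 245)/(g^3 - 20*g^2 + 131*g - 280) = (g^2 + 12*g + 35)/(g^2 - 13*g + 40)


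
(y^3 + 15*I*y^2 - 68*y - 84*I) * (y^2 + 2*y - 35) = y^5 + 2*y^4 + 15*I*y^4 - 103*y^3 + 30*I*y^3 - 136*y^2 - 609*I*y^2 + 2380*y - 168*I*y + 2940*I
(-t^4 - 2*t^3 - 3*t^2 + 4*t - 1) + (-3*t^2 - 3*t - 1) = -t^4 - 2*t^3 - 6*t^2 + t - 2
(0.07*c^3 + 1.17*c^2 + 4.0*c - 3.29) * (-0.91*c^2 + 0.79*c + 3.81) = -0.0637*c^5 - 1.0094*c^4 - 2.449*c^3 + 10.6116*c^2 + 12.6409*c - 12.5349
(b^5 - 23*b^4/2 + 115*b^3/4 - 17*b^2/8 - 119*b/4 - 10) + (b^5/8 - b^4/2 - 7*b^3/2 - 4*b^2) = 9*b^5/8 - 12*b^4 + 101*b^3/4 - 49*b^2/8 - 119*b/4 - 10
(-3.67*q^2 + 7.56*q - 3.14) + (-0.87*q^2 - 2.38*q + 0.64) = -4.54*q^2 + 5.18*q - 2.5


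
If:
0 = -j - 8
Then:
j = -8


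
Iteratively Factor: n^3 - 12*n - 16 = (n + 2)*(n^2 - 2*n - 8) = (n + 2)^2*(n - 4)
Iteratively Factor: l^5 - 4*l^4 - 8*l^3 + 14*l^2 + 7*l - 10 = (l - 5)*(l^4 + l^3 - 3*l^2 - l + 2) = (l - 5)*(l - 1)*(l^3 + 2*l^2 - l - 2) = (l - 5)*(l - 1)^2*(l^2 + 3*l + 2) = (l - 5)*(l - 1)^2*(l + 2)*(l + 1)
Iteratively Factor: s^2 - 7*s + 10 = (s - 2)*(s - 5)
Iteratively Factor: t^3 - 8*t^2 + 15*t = (t - 3)*(t^2 - 5*t) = t*(t - 3)*(t - 5)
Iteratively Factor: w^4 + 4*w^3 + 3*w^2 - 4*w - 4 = (w + 2)*(w^3 + 2*w^2 - w - 2) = (w + 1)*(w + 2)*(w^2 + w - 2) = (w + 1)*(w + 2)^2*(w - 1)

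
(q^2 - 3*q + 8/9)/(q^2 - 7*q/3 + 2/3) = (q - 8/3)/(q - 2)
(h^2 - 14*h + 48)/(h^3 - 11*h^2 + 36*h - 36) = (h - 8)/(h^2 - 5*h + 6)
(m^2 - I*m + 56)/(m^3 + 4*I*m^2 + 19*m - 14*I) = (m - 8*I)/(m^2 - 3*I*m - 2)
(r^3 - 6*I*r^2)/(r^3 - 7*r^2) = (r - 6*I)/(r - 7)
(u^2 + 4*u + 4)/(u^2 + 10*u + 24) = (u^2 + 4*u + 4)/(u^2 + 10*u + 24)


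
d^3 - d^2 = d^2*(d - 1)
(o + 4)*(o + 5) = o^2 + 9*o + 20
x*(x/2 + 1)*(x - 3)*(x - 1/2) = x^4/2 - 3*x^3/4 - 11*x^2/4 + 3*x/2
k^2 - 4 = (k - 2)*(k + 2)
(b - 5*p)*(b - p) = b^2 - 6*b*p + 5*p^2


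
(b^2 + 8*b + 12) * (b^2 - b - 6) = b^4 + 7*b^3 - 2*b^2 - 60*b - 72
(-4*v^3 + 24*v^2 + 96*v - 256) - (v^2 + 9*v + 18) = -4*v^3 + 23*v^2 + 87*v - 274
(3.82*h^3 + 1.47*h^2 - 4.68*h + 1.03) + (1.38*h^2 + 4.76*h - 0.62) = 3.82*h^3 + 2.85*h^2 + 0.0800000000000001*h + 0.41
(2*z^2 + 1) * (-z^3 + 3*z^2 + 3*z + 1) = -2*z^5 + 6*z^4 + 5*z^3 + 5*z^2 + 3*z + 1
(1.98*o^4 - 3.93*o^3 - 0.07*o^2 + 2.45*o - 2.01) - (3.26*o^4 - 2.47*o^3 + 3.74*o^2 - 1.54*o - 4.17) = -1.28*o^4 - 1.46*o^3 - 3.81*o^2 + 3.99*o + 2.16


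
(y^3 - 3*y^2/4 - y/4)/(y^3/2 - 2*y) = (4*y^2 - 3*y - 1)/(2*(y^2 - 4))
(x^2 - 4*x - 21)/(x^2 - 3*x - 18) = (x - 7)/(x - 6)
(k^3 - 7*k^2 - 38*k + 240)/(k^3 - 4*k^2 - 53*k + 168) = (k^2 + k - 30)/(k^2 + 4*k - 21)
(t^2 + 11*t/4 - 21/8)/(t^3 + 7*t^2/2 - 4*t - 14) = (t - 3/4)/(t^2 - 4)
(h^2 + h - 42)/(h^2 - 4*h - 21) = (-h^2 - h + 42)/(-h^2 + 4*h + 21)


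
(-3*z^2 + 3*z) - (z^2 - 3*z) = -4*z^2 + 6*z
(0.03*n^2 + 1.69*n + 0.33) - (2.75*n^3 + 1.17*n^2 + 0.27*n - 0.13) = -2.75*n^3 - 1.14*n^2 + 1.42*n + 0.46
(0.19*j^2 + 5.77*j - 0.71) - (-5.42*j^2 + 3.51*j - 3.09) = 5.61*j^2 + 2.26*j + 2.38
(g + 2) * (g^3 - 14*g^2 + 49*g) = g^4 - 12*g^3 + 21*g^2 + 98*g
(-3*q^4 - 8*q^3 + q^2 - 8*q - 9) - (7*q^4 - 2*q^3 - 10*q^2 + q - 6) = -10*q^4 - 6*q^3 + 11*q^2 - 9*q - 3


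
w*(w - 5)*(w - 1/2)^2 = w^4 - 6*w^3 + 21*w^2/4 - 5*w/4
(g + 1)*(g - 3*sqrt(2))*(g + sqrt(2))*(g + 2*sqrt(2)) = g^4 + g^3 - 14*g^2 - 12*sqrt(2)*g - 14*g - 12*sqrt(2)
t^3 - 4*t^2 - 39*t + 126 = (t - 7)*(t - 3)*(t + 6)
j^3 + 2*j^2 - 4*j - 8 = (j - 2)*(j + 2)^2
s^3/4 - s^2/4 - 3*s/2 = s*(s/4 + 1/2)*(s - 3)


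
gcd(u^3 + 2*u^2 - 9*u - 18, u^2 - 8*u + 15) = u - 3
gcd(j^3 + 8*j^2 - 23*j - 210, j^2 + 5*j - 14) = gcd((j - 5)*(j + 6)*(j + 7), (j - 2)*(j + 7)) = j + 7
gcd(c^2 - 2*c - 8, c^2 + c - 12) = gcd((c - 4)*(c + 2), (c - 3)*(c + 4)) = 1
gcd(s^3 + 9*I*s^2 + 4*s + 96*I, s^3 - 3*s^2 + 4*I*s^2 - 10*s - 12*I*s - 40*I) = s + 4*I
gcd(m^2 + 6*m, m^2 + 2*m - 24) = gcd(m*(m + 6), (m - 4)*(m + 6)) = m + 6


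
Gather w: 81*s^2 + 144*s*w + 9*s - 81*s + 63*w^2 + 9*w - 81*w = 81*s^2 - 72*s + 63*w^2 + w*(144*s - 72)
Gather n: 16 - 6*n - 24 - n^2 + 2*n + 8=-n^2 - 4*n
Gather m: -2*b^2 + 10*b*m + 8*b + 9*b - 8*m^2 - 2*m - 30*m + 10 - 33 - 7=-2*b^2 + 17*b - 8*m^2 + m*(10*b - 32) - 30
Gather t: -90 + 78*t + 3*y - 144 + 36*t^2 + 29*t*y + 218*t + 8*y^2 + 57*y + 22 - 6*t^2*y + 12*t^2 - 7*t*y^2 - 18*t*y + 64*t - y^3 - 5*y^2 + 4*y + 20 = t^2*(48 - 6*y) + t*(-7*y^2 + 11*y + 360) - y^3 + 3*y^2 + 64*y - 192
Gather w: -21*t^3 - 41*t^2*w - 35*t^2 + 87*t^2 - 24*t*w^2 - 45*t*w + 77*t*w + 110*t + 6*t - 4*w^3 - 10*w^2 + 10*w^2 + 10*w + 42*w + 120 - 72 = -21*t^3 + 52*t^2 - 24*t*w^2 + 116*t - 4*w^3 + w*(-41*t^2 + 32*t + 52) + 48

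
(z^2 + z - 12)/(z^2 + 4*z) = (z - 3)/z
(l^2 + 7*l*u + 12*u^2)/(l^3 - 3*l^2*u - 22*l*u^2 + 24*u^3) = (l + 3*u)/(l^2 - 7*l*u + 6*u^2)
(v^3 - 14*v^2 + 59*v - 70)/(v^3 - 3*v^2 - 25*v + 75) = (v^2 - 9*v + 14)/(v^2 + 2*v - 15)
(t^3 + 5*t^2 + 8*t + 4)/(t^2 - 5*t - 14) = (t^2 + 3*t + 2)/(t - 7)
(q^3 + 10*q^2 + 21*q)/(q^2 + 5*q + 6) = q*(q + 7)/(q + 2)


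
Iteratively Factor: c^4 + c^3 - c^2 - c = (c)*(c^3 + c^2 - c - 1) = c*(c - 1)*(c^2 + 2*c + 1) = c*(c - 1)*(c + 1)*(c + 1)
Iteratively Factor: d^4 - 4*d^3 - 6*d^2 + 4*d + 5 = (d + 1)*(d^3 - 5*d^2 - d + 5) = (d + 1)^2*(d^2 - 6*d + 5) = (d - 5)*(d + 1)^2*(d - 1)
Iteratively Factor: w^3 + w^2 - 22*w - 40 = (w - 5)*(w^2 + 6*w + 8) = (w - 5)*(w + 4)*(w + 2)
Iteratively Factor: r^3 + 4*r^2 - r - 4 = (r + 1)*(r^2 + 3*r - 4) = (r + 1)*(r + 4)*(r - 1)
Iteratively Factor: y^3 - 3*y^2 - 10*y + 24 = (y - 4)*(y^2 + y - 6) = (y - 4)*(y - 2)*(y + 3)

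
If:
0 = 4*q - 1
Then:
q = 1/4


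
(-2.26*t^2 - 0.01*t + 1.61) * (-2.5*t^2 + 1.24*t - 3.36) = 5.65*t^4 - 2.7774*t^3 + 3.5562*t^2 + 2.03*t - 5.4096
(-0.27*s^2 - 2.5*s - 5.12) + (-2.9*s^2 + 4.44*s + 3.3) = -3.17*s^2 + 1.94*s - 1.82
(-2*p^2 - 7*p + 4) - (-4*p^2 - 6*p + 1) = 2*p^2 - p + 3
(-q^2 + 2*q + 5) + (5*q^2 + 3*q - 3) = 4*q^2 + 5*q + 2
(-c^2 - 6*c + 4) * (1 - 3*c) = 3*c^3 + 17*c^2 - 18*c + 4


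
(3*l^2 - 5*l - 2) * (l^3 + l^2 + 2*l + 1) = 3*l^5 - 2*l^4 - l^3 - 9*l^2 - 9*l - 2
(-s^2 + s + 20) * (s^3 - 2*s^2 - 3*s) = -s^5 + 3*s^4 + 21*s^3 - 43*s^2 - 60*s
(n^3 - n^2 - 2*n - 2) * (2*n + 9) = 2*n^4 + 7*n^3 - 13*n^2 - 22*n - 18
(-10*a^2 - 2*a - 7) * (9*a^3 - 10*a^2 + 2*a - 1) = -90*a^5 + 82*a^4 - 63*a^3 + 76*a^2 - 12*a + 7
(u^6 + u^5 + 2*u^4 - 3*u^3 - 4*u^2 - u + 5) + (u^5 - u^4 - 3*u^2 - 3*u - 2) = u^6 + 2*u^5 + u^4 - 3*u^3 - 7*u^2 - 4*u + 3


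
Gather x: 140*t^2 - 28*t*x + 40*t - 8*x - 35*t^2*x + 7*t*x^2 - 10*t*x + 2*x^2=140*t^2 + 40*t + x^2*(7*t + 2) + x*(-35*t^2 - 38*t - 8)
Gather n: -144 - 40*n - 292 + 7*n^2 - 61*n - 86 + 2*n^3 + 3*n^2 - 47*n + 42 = 2*n^3 + 10*n^2 - 148*n - 480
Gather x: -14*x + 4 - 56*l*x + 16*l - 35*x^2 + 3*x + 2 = 16*l - 35*x^2 + x*(-56*l - 11) + 6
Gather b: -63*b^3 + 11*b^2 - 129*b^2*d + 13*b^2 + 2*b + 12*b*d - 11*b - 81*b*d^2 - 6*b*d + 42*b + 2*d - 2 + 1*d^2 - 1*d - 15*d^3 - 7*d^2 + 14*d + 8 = -63*b^3 + b^2*(24 - 129*d) + b*(-81*d^2 + 6*d + 33) - 15*d^3 - 6*d^2 + 15*d + 6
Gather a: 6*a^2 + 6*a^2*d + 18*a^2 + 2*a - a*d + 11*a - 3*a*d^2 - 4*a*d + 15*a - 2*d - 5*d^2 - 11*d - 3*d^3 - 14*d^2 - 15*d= a^2*(6*d + 24) + a*(-3*d^2 - 5*d + 28) - 3*d^3 - 19*d^2 - 28*d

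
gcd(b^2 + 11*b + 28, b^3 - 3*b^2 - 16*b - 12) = 1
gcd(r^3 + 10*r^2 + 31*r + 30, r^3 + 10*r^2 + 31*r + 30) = r^3 + 10*r^2 + 31*r + 30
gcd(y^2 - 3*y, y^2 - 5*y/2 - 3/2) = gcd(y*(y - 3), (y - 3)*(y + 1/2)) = y - 3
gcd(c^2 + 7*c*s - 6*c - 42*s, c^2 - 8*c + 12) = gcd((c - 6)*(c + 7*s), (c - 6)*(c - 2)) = c - 6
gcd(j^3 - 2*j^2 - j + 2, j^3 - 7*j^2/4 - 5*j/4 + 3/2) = j^2 - j - 2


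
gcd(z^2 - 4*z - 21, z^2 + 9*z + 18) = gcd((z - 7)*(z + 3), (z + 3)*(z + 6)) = z + 3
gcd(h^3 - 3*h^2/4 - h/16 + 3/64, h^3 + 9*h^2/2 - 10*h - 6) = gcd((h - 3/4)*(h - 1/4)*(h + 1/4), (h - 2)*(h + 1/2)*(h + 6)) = 1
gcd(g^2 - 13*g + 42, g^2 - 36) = g - 6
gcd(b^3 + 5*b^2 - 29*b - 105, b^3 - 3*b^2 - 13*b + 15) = b^2 - 2*b - 15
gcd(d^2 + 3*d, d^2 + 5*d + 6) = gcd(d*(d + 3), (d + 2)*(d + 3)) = d + 3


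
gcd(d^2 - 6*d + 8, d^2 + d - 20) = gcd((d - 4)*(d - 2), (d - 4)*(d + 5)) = d - 4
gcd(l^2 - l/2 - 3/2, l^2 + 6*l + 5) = l + 1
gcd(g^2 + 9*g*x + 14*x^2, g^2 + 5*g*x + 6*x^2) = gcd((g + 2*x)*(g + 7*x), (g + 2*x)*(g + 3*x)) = g + 2*x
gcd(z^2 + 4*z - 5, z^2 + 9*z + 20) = z + 5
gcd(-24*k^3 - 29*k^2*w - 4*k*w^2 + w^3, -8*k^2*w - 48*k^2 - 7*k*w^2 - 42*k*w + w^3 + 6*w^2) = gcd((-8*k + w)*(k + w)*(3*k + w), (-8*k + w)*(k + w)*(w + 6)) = -8*k^2 - 7*k*w + w^2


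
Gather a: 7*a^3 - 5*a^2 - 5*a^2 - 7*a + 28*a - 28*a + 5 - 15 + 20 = 7*a^3 - 10*a^2 - 7*a + 10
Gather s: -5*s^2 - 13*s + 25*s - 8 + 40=-5*s^2 + 12*s + 32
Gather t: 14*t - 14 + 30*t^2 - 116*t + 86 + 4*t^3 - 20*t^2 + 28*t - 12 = 4*t^3 + 10*t^2 - 74*t + 60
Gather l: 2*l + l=3*l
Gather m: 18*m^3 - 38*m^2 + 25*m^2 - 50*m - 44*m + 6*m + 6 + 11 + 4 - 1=18*m^3 - 13*m^2 - 88*m + 20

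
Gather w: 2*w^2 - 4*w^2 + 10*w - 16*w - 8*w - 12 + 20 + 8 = -2*w^2 - 14*w + 16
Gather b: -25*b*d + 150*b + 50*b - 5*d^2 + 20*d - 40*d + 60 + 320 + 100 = b*(200 - 25*d) - 5*d^2 - 20*d + 480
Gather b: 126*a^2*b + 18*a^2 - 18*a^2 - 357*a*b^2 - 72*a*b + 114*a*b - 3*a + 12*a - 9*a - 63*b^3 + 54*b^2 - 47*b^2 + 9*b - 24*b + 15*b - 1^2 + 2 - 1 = -63*b^3 + b^2*(7 - 357*a) + b*(126*a^2 + 42*a)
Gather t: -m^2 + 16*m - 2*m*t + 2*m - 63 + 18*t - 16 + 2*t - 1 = -m^2 + 18*m + t*(20 - 2*m) - 80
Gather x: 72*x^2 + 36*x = 72*x^2 + 36*x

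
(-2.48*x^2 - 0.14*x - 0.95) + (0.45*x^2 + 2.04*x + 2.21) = -2.03*x^2 + 1.9*x + 1.26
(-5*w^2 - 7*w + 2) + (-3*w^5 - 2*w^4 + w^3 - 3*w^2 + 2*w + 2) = -3*w^5 - 2*w^4 + w^3 - 8*w^2 - 5*w + 4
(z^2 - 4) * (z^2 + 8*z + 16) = z^4 + 8*z^3 + 12*z^2 - 32*z - 64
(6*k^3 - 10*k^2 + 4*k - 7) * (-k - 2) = -6*k^4 - 2*k^3 + 16*k^2 - k + 14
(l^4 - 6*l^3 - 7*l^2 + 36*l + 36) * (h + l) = h*l^4 - 6*h*l^3 - 7*h*l^2 + 36*h*l + 36*h + l^5 - 6*l^4 - 7*l^3 + 36*l^2 + 36*l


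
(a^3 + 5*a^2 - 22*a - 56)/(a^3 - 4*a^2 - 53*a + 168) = (a^2 - 2*a - 8)/(a^2 - 11*a + 24)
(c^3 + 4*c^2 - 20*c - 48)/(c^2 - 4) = (c^2 + 2*c - 24)/(c - 2)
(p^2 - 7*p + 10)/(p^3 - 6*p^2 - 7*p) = (-p^2 + 7*p - 10)/(p*(-p^2 + 6*p + 7))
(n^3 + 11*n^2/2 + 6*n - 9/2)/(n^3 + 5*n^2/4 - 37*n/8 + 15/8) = 4*(n + 3)/(4*n - 5)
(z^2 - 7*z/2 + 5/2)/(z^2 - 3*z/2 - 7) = (-2*z^2 + 7*z - 5)/(-2*z^2 + 3*z + 14)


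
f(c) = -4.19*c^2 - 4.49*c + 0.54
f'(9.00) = -79.91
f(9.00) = -379.26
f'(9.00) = -79.91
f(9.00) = -379.26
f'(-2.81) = 19.06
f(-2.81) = -19.93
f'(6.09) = -55.52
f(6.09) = -182.20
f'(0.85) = -11.61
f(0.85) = -6.30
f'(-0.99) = 3.81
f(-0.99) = 0.88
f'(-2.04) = 12.61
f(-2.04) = -7.74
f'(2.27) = -23.51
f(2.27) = -31.24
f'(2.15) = -22.51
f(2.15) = -28.48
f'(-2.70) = 18.14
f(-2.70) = -17.88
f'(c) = -8.38*c - 4.49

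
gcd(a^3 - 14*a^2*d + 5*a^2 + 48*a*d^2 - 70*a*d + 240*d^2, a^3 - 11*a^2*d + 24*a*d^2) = a - 8*d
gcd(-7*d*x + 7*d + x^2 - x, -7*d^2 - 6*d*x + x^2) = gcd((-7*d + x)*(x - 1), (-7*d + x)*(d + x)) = -7*d + x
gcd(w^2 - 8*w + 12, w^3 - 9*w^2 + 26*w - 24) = w - 2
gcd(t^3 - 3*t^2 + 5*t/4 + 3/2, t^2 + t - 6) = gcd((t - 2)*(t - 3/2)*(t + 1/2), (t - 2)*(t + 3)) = t - 2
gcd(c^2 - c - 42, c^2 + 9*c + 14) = 1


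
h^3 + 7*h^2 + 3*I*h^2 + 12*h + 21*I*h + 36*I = (h + 3)*(h + 4)*(h + 3*I)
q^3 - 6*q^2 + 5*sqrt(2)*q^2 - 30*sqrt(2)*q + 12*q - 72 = (q - 6)*(q + 2*sqrt(2))*(q + 3*sqrt(2))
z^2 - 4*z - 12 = (z - 6)*(z + 2)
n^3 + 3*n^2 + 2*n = n*(n + 1)*(n + 2)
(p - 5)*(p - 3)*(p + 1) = p^3 - 7*p^2 + 7*p + 15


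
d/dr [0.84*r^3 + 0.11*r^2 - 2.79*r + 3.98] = 2.52*r^2 + 0.22*r - 2.79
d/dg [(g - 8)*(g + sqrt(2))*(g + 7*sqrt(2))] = 3*g^2 - 16*g + 16*sqrt(2)*g - 64*sqrt(2) + 14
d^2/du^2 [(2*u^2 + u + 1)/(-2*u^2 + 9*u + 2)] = 2*(-40*u^3 - 36*u^2 + 42*u - 75)/(8*u^6 - 108*u^5 + 462*u^4 - 513*u^3 - 462*u^2 - 108*u - 8)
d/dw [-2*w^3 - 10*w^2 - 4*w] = -6*w^2 - 20*w - 4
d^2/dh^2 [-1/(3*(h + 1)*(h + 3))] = 2*(-(h + 1)^2 - (h + 1)*(h + 3) - (h + 3)^2)/(3*(h + 1)^3*(h + 3)^3)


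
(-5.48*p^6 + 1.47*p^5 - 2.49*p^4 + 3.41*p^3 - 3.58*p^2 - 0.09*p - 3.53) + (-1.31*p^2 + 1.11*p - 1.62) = -5.48*p^6 + 1.47*p^5 - 2.49*p^4 + 3.41*p^3 - 4.89*p^2 + 1.02*p - 5.15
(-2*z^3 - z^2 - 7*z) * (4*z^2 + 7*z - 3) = -8*z^5 - 18*z^4 - 29*z^3 - 46*z^2 + 21*z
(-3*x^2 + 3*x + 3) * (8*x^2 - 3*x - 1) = -24*x^4 + 33*x^3 + 18*x^2 - 12*x - 3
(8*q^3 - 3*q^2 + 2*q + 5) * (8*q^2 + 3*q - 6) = 64*q^5 - 41*q^3 + 64*q^2 + 3*q - 30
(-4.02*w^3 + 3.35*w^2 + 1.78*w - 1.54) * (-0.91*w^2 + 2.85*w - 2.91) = 3.6582*w^5 - 14.5055*w^4 + 19.6259*w^3 - 3.2741*w^2 - 9.5688*w + 4.4814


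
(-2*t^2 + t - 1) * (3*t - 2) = -6*t^3 + 7*t^2 - 5*t + 2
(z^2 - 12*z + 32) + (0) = z^2 - 12*z + 32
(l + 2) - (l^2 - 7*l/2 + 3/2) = -l^2 + 9*l/2 + 1/2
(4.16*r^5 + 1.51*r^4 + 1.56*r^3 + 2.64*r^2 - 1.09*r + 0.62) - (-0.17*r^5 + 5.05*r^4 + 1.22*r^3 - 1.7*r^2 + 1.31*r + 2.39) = 4.33*r^5 - 3.54*r^4 + 0.34*r^3 + 4.34*r^2 - 2.4*r - 1.77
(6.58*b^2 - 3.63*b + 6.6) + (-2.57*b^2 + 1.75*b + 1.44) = 4.01*b^2 - 1.88*b + 8.04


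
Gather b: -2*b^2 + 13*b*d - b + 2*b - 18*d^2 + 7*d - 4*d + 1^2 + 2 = -2*b^2 + b*(13*d + 1) - 18*d^2 + 3*d + 3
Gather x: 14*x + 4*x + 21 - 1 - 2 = 18*x + 18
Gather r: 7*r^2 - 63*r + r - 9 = 7*r^2 - 62*r - 9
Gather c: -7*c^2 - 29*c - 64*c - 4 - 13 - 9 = -7*c^2 - 93*c - 26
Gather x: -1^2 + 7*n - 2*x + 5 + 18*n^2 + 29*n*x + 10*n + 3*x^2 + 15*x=18*n^2 + 17*n + 3*x^2 + x*(29*n + 13) + 4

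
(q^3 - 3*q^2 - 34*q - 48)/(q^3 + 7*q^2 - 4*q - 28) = (q^2 - 5*q - 24)/(q^2 + 5*q - 14)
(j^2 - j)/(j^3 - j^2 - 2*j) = (1 - j)/(-j^2 + j + 2)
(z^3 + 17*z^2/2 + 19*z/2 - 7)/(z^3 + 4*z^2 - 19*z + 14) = (z^2 + 3*z/2 - 1)/(z^2 - 3*z + 2)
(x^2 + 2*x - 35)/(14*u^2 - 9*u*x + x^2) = (x^2 + 2*x - 35)/(14*u^2 - 9*u*x + x^2)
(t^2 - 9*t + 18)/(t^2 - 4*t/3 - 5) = 3*(t - 6)/(3*t + 5)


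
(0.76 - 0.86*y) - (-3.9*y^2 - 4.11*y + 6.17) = 3.9*y^2 + 3.25*y - 5.41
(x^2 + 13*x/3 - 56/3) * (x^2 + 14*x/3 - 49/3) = x^4 + 9*x^3 - 133*x^2/9 - 1421*x/9 + 2744/9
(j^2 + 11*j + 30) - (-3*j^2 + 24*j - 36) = 4*j^2 - 13*j + 66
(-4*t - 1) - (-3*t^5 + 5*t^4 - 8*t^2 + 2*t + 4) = 3*t^5 - 5*t^4 + 8*t^2 - 6*t - 5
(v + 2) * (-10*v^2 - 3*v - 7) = -10*v^3 - 23*v^2 - 13*v - 14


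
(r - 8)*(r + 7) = r^2 - r - 56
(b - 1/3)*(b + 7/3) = b^2 + 2*b - 7/9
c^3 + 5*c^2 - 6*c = c*(c - 1)*(c + 6)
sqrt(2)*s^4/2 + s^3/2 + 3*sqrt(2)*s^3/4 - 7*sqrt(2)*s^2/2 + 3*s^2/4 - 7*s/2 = s*(s - 2)*(s + 7/2)*(sqrt(2)*s/2 + 1/2)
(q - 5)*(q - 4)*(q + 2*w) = q^3 + 2*q^2*w - 9*q^2 - 18*q*w + 20*q + 40*w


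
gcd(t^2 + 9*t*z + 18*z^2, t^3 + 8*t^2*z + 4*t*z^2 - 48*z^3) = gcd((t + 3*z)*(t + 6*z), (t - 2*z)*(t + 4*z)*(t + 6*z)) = t + 6*z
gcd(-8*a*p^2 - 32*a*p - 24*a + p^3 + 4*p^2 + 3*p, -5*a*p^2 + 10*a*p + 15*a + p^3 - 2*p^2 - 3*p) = p + 1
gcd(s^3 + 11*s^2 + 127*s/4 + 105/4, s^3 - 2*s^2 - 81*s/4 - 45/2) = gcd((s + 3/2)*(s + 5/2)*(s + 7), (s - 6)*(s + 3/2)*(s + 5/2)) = s^2 + 4*s + 15/4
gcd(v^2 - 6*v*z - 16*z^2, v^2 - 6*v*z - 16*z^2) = -v^2 + 6*v*z + 16*z^2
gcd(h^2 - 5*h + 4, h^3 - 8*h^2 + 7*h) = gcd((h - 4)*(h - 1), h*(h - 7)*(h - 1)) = h - 1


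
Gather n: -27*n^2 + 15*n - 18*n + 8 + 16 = -27*n^2 - 3*n + 24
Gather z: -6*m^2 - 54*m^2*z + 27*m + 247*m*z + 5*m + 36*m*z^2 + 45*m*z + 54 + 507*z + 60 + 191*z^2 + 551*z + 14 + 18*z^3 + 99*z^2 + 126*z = -6*m^2 + 32*m + 18*z^3 + z^2*(36*m + 290) + z*(-54*m^2 + 292*m + 1184) + 128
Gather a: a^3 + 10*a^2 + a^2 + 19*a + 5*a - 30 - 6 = a^3 + 11*a^2 + 24*a - 36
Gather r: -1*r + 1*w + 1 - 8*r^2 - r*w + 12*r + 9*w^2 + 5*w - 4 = -8*r^2 + r*(11 - w) + 9*w^2 + 6*w - 3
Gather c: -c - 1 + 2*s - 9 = -c + 2*s - 10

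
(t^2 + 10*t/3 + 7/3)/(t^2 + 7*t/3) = (t + 1)/t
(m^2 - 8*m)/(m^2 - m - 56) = m/(m + 7)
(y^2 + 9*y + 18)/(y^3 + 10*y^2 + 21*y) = (y + 6)/(y*(y + 7))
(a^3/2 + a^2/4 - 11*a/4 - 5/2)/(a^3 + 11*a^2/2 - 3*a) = (2*a^3 + a^2 - 11*a - 10)/(2*a*(2*a^2 + 11*a - 6))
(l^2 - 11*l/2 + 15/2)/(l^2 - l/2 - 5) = (l - 3)/(l + 2)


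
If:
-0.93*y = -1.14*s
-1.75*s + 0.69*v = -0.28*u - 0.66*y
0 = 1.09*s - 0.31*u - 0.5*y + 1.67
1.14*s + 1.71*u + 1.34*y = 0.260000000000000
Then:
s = -1.65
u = 2.84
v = -3.41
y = -2.03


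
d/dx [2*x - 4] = 2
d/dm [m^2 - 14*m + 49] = 2*m - 14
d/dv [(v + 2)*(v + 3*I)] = 2*v + 2 + 3*I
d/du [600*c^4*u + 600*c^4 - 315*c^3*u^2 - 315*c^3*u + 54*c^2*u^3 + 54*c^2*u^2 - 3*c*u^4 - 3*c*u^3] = 3*c*(200*c^3 - 210*c^2*u - 105*c^2 + 54*c*u^2 + 36*c*u - 4*u^3 - 3*u^2)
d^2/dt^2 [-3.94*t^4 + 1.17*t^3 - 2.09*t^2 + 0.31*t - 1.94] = -47.28*t^2 + 7.02*t - 4.18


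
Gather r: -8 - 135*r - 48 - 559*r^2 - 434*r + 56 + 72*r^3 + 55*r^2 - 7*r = 72*r^3 - 504*r^2 - 576*r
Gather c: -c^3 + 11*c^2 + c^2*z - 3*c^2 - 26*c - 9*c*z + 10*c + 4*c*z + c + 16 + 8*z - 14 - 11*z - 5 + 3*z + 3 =-c^3 + c^2*(z + 8) + c*(-5*z - 15)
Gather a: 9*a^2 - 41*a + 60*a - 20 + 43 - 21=9*a^2 + 19*a + 2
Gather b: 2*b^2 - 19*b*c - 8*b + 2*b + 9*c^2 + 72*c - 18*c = 2*b^2 + b*(-19*c - 6) + 9*c^2 + 54*c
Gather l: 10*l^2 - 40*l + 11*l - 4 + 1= 10*l^2 - 29*l - 3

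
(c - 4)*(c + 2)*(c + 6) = c^3 + 4*c^2 - 20*c - 48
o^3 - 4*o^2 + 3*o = o*(o - 3)*(o - 1)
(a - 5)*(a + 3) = a^2 - 2*a - 15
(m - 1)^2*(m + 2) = m^3 - 3*m + 2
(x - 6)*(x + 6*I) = x^2 - 6*x + 6*I*x - 36*I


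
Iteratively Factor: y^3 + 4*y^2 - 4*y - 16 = (y - 2)*(y^2 + 6*y + 8) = (y - 2)*(y + 2)*(y + 4)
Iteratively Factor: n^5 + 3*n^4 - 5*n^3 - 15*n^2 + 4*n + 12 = (n - 1)*(n^4 + 4*n^3 - n^2 - 16*n - 12) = (n - 1)*(n + 1)*(n^3 + 3*n^2 - 4*n - 12) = (n - 2)*(n - 1)*(n + 1)*(n^2 + 5*n + 6) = (n - 2)*(n - 1)*(n + 1)*(n + 3)*(n + 2)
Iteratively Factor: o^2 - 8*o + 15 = (o - 5)*(o - 3)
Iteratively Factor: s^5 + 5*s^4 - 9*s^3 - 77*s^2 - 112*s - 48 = (s + 1)*(s^4 + 4*s^3 - 13*s^2 - 64*s - 48) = (s + 1)*(s + 3)*(s^3 + s^2 - 16*s - 16) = (s + 1)^2*(s + 3)*(s^2 - 16) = (s - 4)*(s + 1)^2*(s + 3)*(s + 4)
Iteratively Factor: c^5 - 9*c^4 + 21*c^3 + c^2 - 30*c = (c - 5)*(c^4 - 4*c^3 + c^2 + 6*c) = (c - 5)*(c - 2)*(c^3 - 2*c^2 - 3*c) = c*(c - 5)*(c - 2)*(c^2 - 2*c - 3) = c*(c - 5)*(c - 2)*(c + 1)*(c - 3)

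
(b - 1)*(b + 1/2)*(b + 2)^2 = b^4 + 7*b^3/2 + 3*b^2/2 - 4*b - 2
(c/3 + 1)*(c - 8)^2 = c^3/3 - 13*c^2/3 + 16*c/3 + 64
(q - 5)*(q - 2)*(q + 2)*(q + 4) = q^4 - q^3 - 24*q^2 + 4*q + 80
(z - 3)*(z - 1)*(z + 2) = z^3 - 2*z^2 - 5*z + 6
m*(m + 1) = m^2 + m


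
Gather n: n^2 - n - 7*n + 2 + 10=n^2 - 8*n + 12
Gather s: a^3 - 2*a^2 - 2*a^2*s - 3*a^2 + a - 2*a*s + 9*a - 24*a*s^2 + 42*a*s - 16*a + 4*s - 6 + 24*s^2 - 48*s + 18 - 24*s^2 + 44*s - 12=a^3 - 5*a^2 - 24*a*s^2 - 6*a + s*(-2*a^2 + 40*a)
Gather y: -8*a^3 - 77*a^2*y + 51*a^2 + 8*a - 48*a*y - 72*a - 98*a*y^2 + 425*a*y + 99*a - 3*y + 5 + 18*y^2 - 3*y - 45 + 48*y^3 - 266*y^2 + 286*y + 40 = -8*a^3 + 51*a^2 + 35*a + 48*y^3 + y^2*(-98*a - 248) + y*(-77*a^2 + 377*a + 280)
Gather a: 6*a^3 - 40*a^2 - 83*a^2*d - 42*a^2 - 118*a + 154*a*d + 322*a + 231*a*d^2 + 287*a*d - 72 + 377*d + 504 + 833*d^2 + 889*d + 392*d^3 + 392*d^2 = 6*a^3 + a^2*(-83*d - 82) + a*(231*d^2 + 441*d + 204) + 392*d^3 + 1225*d^2 + 1266*d + 432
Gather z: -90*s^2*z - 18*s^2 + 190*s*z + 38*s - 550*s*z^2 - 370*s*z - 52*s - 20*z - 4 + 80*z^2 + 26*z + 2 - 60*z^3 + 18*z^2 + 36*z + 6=-18*s^2 - 14*s - 60*z^3 + z^2*(98 - 550*s) + z*(-90*s^2 - 180*s + 42) + 4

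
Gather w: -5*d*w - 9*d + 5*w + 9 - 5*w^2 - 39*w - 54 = -9*d - 5*w^2 + w*(-5*d - 34) - 45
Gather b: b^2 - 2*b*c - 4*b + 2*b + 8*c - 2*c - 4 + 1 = b^2 + b*(-2*c - 2) + 6*c - 3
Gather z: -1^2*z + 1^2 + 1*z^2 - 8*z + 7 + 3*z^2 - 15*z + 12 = 4*z^2 - 24*z + 20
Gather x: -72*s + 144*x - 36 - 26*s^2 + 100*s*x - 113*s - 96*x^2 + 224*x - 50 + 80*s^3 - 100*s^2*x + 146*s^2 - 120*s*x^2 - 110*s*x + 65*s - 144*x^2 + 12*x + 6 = 80*s^3 + 120*s^2 - 120*s + x^2*(-120*s - 240) + x*(-100*s^2 - 10*s + 380) - 80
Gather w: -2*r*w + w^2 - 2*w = w^2 + w*(-2*r - 2)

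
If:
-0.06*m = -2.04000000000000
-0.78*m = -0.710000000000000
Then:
No Solution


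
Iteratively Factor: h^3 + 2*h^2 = (h + 2)*(h^2) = h*(h + 2)*(h)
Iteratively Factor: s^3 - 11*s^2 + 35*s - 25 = (s - 5)*(s^2 - 6*s + 5) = (s - 5)*(s - 1)*(s - 5)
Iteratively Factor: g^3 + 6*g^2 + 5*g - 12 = (g + 3)*(g^2 + 3*g - 4) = (g + 3)*(g + 4)*(g - 1)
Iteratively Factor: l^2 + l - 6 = (l - 2)*(l + 3)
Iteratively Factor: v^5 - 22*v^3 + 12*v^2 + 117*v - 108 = (v - 1)*(v^4 + v^3 - 21*v^2 - 9*v + 108) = (v - 3)*(v - 1)*(v^3 + 4*v^2 - 9*v - 36) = (v - 3)*(v - 1)*(v + 3)*(v^2 + v - 12) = (v - 3)*(v - 1)*(v + 3)*(v + 4)*(v - 3)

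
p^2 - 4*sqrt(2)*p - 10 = (p - 5*sqrt(2))*(p + sqrt(2))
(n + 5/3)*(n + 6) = n^2 + 23*n/3 + 10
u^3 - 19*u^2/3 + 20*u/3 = u*(u - 5)*(u - 4/3)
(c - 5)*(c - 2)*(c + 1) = c^3 - 6*c^2 + 3*c + 10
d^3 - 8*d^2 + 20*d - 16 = (d - 4)*(d - 2)^2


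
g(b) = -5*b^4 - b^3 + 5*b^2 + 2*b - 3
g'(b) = -20*b^3 - 3*b^2 + 10*b + 2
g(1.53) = -19.22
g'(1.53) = -61.35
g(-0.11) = -3.16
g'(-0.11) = 0.89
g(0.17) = -2.52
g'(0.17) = 3.52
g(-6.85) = -10469.27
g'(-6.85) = 6221.12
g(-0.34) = -3.13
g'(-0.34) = -0.96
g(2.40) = -149.11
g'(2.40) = -267.76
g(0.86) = -0.95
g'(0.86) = -4.34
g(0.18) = -2.49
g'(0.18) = 3.59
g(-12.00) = -101259.00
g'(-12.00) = 34010.00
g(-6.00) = -6099.00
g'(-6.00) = 4154.00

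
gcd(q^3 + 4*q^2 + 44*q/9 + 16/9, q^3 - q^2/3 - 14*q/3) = q + 2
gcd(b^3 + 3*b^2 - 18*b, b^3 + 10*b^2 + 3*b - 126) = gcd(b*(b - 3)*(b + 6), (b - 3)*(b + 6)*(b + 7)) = b^2 + 3*b - 18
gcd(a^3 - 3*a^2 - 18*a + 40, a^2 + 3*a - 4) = a + 4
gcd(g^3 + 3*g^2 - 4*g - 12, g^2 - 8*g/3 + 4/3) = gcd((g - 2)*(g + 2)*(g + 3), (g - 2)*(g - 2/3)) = g - 2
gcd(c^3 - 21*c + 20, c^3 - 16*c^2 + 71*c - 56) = c - 1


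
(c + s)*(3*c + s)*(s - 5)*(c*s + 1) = 3*c^3*s^2 - 15*c^3*s + 4*c^2*s^3 - 20*c^2*s^2 + 3*c^2*s - 15*c^2 + c*s^4 - 5*c*s^3 + 4*c*s^2 - 20*c*s + s^3 - 5*s^2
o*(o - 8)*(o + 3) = o^3 - 5*o^2 - 24*o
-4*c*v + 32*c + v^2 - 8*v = (-4*c + v)*(v - 8)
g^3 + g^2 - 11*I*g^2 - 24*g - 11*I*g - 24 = (g + 1)*(g - 8*I)*(g - 3*I)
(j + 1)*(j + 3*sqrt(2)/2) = j^2 + j + 3*sqrt(2)*j/2 + 3*sqrt(2)/2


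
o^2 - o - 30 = (o - 6)*(o + 5)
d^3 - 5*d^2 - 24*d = d*(d - 8)*(d + 3)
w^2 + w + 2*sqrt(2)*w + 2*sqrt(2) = (w + 1)*(w + 2*sqrt(2))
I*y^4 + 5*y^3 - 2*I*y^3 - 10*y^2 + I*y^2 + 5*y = y*(y - 1)*(y - 5*I)*(I*y - I)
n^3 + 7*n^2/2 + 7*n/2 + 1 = (n + 1/2)*(n + 1)*(n + 2)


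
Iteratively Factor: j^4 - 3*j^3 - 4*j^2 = (j + 1)*(j^3 - 4*j^2) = j*(j + 1)*(j^2 - 4*j) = j^2*(j + 1)*(j - 4)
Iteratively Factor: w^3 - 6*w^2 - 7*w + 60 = (w - 4)*(w^2 - 2*w - 15) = (w - 4)*(w + 3)*(w - 5)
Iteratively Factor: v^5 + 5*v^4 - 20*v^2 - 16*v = (v + 1)*(v^4 + 4*v^3 - 4*v^2 - 16*v) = (v + 1)*(v + 2)*(v^3 + 2*v^2 - 8*v) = (v + 1)*(v + 2)*(v + 4)*(v^2 - 2*v) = v*(v + 1)*(v + 2)*(v + 4)*(v - 2)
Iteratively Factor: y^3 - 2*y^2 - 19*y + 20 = (y - 1)*(y^2 - y - 20) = (y - 5)*(y - 1)*(y + 4)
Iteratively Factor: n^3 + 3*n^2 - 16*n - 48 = (n + 3)*(n^2 - 16) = (n - 4)*(n + 3)*(n + 4)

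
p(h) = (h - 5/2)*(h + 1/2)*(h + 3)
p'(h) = (h - 5/2)*(h + 1/2) + (h - 5/2)*(h + 3) + (h + 1/2)*(h + 3)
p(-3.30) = -4.87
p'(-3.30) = 18.82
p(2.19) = -4.33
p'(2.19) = 11.52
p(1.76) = -7.96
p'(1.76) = 5.56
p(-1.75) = 6.64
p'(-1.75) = -1.56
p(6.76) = 301.85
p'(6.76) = 143.36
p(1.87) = -7.27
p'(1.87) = 6.98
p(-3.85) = -18.08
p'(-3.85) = 29.52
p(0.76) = -8.24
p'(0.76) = -4.00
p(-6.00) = -140.25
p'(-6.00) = 88.75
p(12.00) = 1781.25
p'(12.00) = 448.75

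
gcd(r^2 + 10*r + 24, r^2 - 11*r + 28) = 1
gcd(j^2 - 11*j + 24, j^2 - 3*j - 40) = j - 8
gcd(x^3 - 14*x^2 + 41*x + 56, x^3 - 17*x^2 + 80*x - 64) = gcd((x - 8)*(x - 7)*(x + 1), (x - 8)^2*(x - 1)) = x - 8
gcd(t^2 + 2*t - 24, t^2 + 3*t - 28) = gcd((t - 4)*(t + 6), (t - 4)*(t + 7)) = t - 4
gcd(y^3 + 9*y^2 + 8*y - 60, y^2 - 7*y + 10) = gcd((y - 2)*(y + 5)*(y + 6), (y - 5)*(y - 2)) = y - 2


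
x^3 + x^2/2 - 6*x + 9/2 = (x - 3/2)*(x - 1)*(x + 3)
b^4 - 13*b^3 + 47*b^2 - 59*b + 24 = (b - 8)*(b - 3)*(b - 1)^2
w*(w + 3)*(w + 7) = w^3 + 10*w^2 + 21*w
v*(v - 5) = v^2 - 5*v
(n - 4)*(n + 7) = n^2 + 3*n - 28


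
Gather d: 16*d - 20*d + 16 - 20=-4*d - 4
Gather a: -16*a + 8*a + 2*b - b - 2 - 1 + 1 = -8*a + b - 2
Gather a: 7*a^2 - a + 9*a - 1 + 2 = 7*a^2 + 8*a + 1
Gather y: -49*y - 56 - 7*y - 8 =-56*y - 64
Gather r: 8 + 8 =16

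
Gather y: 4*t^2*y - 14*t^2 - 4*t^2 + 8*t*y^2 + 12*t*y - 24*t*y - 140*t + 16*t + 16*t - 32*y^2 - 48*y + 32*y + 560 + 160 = -18*t^2 - 108*t + y^2*(8*t - 32) + y*(4*t^2 - 12*t - 16) + 720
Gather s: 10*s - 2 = 10*s - 2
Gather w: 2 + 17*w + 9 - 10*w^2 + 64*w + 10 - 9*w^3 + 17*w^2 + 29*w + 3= -9*w^3 + 7*w^2 + 110*w + 24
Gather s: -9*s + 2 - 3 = -9*s - 1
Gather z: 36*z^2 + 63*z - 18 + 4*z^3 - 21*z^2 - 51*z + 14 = 4*z^3 + 15*z^2 + 12*z - 4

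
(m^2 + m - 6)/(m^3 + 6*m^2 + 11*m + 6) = (m - 2)/(m^2 + 3*m + 2)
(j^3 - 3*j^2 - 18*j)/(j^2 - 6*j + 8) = j*(j^2 - 3*j - 18)/(j^2 - 6*j + 8)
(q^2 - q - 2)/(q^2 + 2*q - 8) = (q + 1)/(q + 4)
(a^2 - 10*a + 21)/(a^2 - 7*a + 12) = (a - 7)/(a - 4)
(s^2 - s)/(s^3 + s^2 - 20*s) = (s - 1)/(s^2 + s - 20)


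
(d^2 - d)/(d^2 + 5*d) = (d - 1)/(d + 5)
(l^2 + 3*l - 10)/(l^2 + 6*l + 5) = (l - 2)/(l + 1)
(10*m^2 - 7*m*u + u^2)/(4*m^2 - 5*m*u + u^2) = (10*m^2 - 7*m*u + u^2)/(4*m^2 - 5*m*u + u^2)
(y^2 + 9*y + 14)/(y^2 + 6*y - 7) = (y + 2)/(y - 1)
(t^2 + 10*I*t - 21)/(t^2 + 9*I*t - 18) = (t + 7*I)/(t + 6*I)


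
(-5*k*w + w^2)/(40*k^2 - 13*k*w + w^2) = w/(-8*k + w)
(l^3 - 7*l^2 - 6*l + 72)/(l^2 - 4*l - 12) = (l^2 - l - 12)/(l + 2)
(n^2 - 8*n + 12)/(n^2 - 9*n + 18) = (n - 2)/(n - 3)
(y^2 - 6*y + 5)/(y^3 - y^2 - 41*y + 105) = (y - 1)/(y^2 + 4*y - 21)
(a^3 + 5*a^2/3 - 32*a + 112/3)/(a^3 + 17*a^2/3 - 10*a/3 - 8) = (a^2 + 3*a - 28)/(a^2 + 7*a + 6)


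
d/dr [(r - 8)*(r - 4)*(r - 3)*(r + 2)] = 4*r^3 - 39*r^2 + 76*r + 40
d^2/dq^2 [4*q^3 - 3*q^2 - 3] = 24*q - 6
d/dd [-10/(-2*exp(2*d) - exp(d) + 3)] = (-40*exp(d) - 10)*exp(d)/(2*exp(2*d) + exp(d) - 3)^2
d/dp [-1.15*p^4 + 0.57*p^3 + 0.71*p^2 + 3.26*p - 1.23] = -4.6*p^3 + 1.71*p^2 + 1.42*p + 3.26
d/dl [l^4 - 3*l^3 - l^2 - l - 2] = 4*l^3 - 9*l^2 - 2*l - 1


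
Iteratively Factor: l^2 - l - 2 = (l + 1)*(l - 2)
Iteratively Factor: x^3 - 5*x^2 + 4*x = (x - 1)*(x^2 - 4*x) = x*(x - 1)*(x - 4)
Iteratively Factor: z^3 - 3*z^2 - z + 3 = (z + 1)*(z^2 - 4*z + 3) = (z - 1)*(z + 1)*(z - 3)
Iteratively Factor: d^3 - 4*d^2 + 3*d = (d - 3)*(d^2 - d) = d*(d - 3)*(d - 1)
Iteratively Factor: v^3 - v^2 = (v)*(v^2 - v) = v^2*(v - 1)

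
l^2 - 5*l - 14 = (l - 7)*(l + 2)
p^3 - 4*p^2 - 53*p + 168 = (p - 8)*(p - 3)*(p + 7)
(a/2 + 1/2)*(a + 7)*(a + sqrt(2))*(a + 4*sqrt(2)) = a^4/2 + 5*sqrt(2)*a^3/2 + 4*a^3 + 15*a^2/2 + 20*sqrt(2)*a^2 + 35*sqrt(2)*a/2 + 32*a + 28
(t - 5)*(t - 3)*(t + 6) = t^3 - 2*t^2 - 33*t + 90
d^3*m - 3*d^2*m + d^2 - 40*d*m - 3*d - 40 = (d - 8)*(d + 5)*(d*m + 1)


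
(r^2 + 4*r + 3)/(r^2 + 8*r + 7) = (r + 3)/(r + 7)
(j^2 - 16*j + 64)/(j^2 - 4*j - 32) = (j - 8)/(j + 4)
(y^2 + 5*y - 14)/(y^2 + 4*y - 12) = (y + 7)/(y + 6)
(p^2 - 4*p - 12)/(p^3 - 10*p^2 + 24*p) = (p + 2)/(p*(p - 4))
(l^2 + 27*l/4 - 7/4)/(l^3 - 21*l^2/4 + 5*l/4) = (l + 7)/(l*(l - 5))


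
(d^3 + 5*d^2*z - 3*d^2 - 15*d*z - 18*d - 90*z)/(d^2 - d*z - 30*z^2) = (-d^2 + 3*d + 18)/(-d + 6*z)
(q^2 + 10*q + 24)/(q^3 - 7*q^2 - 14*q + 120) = (q + 6)/(q^2 - 11*q + 30)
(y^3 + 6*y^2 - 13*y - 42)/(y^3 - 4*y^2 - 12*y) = (y^2 + 4*y - 21)/(y*(y - 6))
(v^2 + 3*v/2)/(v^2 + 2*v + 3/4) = 2*v/(2*v + 1)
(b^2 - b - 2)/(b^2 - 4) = (b + 1)/(b + 2)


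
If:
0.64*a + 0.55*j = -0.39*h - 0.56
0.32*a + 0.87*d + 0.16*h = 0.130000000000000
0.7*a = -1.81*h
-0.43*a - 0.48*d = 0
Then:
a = -0.25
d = 0.22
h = 0.10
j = -0.80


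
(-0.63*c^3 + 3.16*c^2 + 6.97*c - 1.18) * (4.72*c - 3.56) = -2.9736*c^4 + 17.158*c^3 + 21.6488*c^2 - 30.3828*c + 4.2008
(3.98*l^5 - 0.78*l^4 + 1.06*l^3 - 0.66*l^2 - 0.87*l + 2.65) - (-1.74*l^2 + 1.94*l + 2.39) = 3.98*l^5 - 0.78*l^4 + 1.06*l^3 + 1.08*l^2 - 2.81*l + 0.26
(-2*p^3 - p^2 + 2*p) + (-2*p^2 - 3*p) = -2*p^3 - 3*p^2 - p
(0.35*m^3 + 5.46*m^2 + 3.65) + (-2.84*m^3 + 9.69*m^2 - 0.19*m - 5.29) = -2.49*m^3 + 15.15*m^2 - 0.19*m - 1.64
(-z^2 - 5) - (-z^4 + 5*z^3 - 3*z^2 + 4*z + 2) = z^4 - 5*z^3 + 2*z^2 - 4*z - 7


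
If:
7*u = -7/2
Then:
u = -1/2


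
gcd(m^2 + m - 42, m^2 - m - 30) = m - 6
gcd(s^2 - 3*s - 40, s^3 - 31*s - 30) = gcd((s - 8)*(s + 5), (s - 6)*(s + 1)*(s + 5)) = s + 5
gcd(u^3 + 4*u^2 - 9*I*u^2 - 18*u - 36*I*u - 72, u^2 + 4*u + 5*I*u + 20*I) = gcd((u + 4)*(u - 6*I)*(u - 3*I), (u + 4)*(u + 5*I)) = u + 4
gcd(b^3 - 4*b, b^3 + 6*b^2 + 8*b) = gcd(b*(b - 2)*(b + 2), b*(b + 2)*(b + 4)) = b^2 + 2*b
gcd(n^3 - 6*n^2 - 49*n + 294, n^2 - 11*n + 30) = n - 6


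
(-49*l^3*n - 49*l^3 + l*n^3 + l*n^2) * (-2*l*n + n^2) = 98*l^4*n^2 + 98*l^4*n - 49*l^3*n^3 - 49*l^3*n^2 - 2*l^2*n^4 - 2*l^2*n^3 + l*n^5 + l*n^4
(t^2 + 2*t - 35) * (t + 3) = t^3 + 5*t^2 - 29*t - 105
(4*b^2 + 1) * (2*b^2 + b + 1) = 8*b^4 + 4*b^3 + 6*b^2 + b + 1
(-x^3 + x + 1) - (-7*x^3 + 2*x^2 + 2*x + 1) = 6*x^3 - 2*x^2 - x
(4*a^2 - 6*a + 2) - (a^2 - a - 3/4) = 3*a^2 - 5*a + 11/4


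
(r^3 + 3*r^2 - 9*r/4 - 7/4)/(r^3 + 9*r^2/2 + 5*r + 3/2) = (2*r^2 + 5*r - 7)/(2*(r^2 + 4*r + 3))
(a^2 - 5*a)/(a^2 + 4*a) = (a - 5)/(a + 4)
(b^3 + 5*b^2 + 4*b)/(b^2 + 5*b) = (b^2 + 5*b + 4)/(b + 5)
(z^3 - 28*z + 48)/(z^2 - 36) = (z^2 - 6*z + 8)/(z - 6)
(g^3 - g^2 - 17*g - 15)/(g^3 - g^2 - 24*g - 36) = (g^2 - 4*g - 5)/(g^2 - 4*g - 12)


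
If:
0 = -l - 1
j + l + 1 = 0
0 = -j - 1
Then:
No Solution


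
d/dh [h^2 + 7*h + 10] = 2*h + 7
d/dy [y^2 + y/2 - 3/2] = 2*y + 1/2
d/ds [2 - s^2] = -2*s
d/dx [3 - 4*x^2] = -8*x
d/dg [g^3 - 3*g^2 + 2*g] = 3*g^2 - 6*g + 2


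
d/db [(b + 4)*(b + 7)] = 2*b + 11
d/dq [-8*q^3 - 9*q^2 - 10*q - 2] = -24*q^2 - 18*q - 10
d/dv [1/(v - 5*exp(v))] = (5*exp(v) - 1)/(v - 5*exp(v))^2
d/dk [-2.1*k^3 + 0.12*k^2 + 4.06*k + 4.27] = -6.3*k^2 + 0.24*k + 4.06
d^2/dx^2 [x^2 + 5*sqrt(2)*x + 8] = 2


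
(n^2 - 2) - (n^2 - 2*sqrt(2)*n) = 2*sqrt(2)*n - 2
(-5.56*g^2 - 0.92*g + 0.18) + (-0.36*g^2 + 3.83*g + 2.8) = -5.92*g^2 + 2.91*g + 2.98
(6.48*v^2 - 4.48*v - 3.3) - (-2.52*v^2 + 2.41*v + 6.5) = 9.0*v^2 - 6.89*v - 9.8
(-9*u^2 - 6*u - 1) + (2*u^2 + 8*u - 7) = -7*u^2 + 2*u - 8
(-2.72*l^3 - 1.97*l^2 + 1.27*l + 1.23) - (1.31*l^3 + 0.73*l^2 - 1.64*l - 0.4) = -4.03*l^3 - 2.7*l^2 + 2.91*l + 1.63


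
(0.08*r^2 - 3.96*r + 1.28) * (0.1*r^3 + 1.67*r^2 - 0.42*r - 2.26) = 0.008*r^5 - 0.2624*r^4 - 6.5188*r^3 + 3.62*r^2 + 8.412*r - 2.8928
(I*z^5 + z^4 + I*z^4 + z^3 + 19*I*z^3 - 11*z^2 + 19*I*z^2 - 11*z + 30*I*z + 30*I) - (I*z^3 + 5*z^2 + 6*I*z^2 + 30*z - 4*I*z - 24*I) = I*z^5 + z^4 + I*z^4 + z^3 + 18*I*z^3 - 16*z^2 + 13*I*z^2 - 41*z + 34*I*z + 54*I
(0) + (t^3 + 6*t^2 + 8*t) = t^3 + 6*t^2 + 8*t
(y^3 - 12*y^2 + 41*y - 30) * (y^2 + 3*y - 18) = y^5 - 9*y^4 - 13*y^3 + 309*y^2 - 828*y + 540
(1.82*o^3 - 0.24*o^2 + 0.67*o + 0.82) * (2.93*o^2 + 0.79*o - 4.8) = 5.3326*o^5 + 0.7346*o^4 - 6.9625*o^3 + 4.0839*o^2 - 2.5682*o - 3.936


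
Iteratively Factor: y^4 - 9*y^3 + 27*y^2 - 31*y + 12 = (y - 3)*(y^3 - 6*y^2 + 9*y - 4) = (y - 3)*(y - 1)*(y^2 - 5*y + 4) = (y - 3)*(y - 1)^2*(y - 4)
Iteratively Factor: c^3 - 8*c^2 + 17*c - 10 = (c - 1)*(c^2 - 7*c + 10) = (c - 5)*(c - 1)*(c - 2)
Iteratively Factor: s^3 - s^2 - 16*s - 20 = (s + 2)*(s^2 - 3*s - 10) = (s + 2)^2*(s - 5)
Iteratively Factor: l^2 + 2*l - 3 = (l - 1)*(l + 3)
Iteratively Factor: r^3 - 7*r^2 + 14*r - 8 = (r - 2)*(r^2 - 5*r + 4) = (r - 4)*(r - 2)*(r - 1)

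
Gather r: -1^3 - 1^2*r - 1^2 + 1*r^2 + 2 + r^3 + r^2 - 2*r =r^3 + 2*r^2 - 3*r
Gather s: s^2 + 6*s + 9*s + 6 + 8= s^2 + 15*s + 14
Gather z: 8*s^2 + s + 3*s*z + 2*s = 8*s^2 + 3*s*z + 3*s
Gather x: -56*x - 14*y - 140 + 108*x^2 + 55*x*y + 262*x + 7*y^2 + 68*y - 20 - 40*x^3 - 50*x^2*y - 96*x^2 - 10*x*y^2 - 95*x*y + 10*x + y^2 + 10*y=-40*x^3 + x^2*(12 - 50*y) + x*(-10*y^2 - 40*y + 216) + 8*y^2 + 64*y - 160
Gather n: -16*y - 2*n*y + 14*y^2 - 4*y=-2*n*y + 14*y^2 - 20*y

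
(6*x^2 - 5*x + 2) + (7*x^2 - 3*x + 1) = 13*x^2 - 8*x + 3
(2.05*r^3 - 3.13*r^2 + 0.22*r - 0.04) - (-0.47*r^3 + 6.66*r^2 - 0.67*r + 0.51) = 2.52*r^3 - 9.79*r^2 + 0.89*r - 0.55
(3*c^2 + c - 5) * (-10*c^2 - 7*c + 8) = -30*c^4 - 31*c^3 + 67*c^2 + 43*c - 40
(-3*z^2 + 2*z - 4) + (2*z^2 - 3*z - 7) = -z^2 - z - 11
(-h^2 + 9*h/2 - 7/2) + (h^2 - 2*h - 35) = 5*h/2 - 77/2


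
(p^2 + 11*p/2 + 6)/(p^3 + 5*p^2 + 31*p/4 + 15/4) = 2*(p + 4)/(2*p^2 + 7*p + 5)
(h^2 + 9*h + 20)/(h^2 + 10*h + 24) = (h + 5)/(h + 6)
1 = 1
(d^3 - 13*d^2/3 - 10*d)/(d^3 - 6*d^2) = (d + 5/3)/d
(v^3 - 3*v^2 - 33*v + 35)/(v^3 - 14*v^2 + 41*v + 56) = (v^2 + 4*v - 5)/(v^2 - 7*v - 8)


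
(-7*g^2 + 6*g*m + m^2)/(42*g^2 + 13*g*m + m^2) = (-g + m)/(6*g + m)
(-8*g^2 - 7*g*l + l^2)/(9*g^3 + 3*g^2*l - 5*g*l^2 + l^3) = (-8*g + l)/(9*g^2 - 6*g*l + l^2)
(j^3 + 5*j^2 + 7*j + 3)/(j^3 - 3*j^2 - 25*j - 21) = (j + 1)/(j - 7)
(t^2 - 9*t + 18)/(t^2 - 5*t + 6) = (t - 6)/(t - 2)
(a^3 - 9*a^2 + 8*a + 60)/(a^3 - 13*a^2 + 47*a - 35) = (a^2 - 4*a - 12)/(a^2 - 8*a + 7)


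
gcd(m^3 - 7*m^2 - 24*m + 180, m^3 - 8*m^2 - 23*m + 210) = m^2 - m - 30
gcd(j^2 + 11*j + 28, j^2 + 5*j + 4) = j + 4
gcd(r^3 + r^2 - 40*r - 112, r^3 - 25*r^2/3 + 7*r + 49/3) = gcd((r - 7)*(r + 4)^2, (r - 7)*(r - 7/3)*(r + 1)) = r - 7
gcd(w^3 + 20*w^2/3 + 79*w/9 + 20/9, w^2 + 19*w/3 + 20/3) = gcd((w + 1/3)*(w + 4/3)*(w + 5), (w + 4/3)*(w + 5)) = w^2 + 19*w/3 + 20/3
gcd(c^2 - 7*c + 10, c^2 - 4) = c - 2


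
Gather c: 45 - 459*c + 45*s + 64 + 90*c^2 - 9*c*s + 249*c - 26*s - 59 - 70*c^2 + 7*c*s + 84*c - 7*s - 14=20*c^2 + c*(-2*s - 126) + 12*s + 36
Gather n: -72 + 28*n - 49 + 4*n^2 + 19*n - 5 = 4*n^2 + 47*n - 126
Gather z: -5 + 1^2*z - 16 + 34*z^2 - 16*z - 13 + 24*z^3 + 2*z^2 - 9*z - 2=24*z^3 + 36*z^2 - 24*z - 36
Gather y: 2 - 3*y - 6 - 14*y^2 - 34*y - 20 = -14*y^2 - 37*y - 24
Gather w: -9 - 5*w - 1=-5*w - 10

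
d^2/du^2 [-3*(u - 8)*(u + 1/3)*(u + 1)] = 40 - 18*u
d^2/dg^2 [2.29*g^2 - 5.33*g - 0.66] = 4.58000000000000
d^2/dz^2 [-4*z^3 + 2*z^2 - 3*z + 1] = 4 - 24*z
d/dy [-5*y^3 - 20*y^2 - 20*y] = -15*y^2 - 40*y - 20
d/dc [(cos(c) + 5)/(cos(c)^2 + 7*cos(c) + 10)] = sin(c)/(cos(c) + 2)^2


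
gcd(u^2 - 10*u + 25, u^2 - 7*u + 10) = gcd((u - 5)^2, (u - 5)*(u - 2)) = u - 5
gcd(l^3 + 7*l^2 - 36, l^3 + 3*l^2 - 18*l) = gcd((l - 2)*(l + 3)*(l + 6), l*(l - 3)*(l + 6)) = l + 6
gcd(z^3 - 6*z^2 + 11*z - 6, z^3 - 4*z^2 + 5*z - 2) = z^2 - 3*z + 2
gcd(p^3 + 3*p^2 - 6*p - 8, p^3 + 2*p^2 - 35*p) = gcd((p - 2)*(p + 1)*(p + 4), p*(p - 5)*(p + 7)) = 1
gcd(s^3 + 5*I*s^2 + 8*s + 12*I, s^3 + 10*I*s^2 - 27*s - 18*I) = s^2 + 7*I*s - 6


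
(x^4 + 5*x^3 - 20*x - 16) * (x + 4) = x^5 + 9*x^4 + 20*x^3 - 20*x^2 - 96*x - 64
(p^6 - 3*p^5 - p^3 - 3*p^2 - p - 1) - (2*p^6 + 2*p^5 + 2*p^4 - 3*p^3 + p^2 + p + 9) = -p^6 - 5*p^5 - 2*p^4 + 2*p^3 - 4*p^2 - 2*p - 10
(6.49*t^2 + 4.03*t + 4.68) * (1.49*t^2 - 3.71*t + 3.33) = 9.6701*t^4 - 18.0732*t^3 + 13.6336*t^2 - 3.9429*t + 15.5844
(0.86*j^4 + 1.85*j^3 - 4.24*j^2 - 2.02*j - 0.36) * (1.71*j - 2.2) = 1.4706*j^5 + 1.2715*j^4 - 11.3204*j^3 + 5.8738*j^2 + 3.8284*j + 0.792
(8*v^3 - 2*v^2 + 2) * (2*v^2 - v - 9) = 16*v^5 - 12*v^4 - 70*v^3 + 22*v^2 - 2*v - 18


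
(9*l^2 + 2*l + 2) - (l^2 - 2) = 8*l^2 + 2*l + 4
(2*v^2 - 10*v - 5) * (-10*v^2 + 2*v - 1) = -20*v^4 + 104*v^3 + 28*v^2 + 5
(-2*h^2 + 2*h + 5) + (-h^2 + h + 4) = -3*h^2 + 3*h + 9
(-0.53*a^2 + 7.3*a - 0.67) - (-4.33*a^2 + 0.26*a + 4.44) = 3.8*a^2 + 7.04*a - 5.11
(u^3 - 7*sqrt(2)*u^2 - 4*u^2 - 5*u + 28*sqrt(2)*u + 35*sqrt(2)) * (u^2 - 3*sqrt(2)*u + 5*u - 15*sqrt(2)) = u^5 - 10*sqrt(2)*u^4 + u^4 - 10*sqrt(2)*u^3 + 17*u^3 + 17*u^2 + 250*sqrt(2)*u^2 - 1050*u + 250*sqrt(2)*u - 1050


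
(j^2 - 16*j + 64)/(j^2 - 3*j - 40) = (j - 8)/(j + 5)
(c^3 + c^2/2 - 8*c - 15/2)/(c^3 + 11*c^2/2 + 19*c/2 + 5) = (c - 3)/(c + 2)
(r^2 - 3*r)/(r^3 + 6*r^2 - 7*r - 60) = r/(r^2 + 9*r + 20)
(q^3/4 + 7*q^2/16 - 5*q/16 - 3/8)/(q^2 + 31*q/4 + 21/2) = (4*q^3 + 7*q^2 - 5*q - 6)/(4*(4*q^2 + 31*q + 42))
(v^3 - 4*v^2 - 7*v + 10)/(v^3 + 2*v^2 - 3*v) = (v^2 - 3*v - 10)/(v*(v + 3))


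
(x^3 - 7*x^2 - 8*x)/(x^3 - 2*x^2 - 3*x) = (x - 8)/(x - 3)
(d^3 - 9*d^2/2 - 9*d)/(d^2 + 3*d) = (d^2 - 9*d/2 - 9)/(d + 3)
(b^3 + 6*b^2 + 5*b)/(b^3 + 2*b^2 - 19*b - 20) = b/(b - 4)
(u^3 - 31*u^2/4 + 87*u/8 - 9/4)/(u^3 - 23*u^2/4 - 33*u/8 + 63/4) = (4*u - 1)/(4*u + 7)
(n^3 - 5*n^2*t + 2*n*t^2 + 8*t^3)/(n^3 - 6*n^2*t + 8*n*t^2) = (n + t)/n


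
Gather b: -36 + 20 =-16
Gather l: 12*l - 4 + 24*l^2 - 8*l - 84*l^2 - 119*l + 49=-60*l^2 - 115*l + 45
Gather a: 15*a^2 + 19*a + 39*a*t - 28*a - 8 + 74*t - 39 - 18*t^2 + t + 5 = 15*a^2 + a*(39*t - 9) - 18*t^2 + 75*t - 42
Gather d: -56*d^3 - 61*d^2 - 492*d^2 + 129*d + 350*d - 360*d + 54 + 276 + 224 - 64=-56*d^3 - 553*d^2 + 119*d + 490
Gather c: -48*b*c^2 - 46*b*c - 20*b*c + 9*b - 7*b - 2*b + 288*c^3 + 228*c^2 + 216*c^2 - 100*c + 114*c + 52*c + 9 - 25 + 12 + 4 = 288*c^3 + c^2*(444 - 48*b) + c*(66 - 66*b)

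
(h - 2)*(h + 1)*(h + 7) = h^3 + 6*h^2 - 9*h - 14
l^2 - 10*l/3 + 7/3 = (l - 7/3)*(l - 1)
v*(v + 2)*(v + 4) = v^3 + 6*v^2 + 8*v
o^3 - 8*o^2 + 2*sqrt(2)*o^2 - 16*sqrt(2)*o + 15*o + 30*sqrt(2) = (o - 5)*(o - 3)*(o + 2*sqrt(2))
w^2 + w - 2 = (w - 1)*(w + 2)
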